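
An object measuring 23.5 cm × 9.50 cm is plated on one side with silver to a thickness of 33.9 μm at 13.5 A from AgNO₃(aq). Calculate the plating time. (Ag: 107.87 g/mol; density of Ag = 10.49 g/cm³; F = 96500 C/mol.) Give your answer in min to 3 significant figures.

Plated area = 23.5 × 9.50 = 223.3 cm²
Volume = 223.3 × 33.9×10⁻⁴ cm = 0.7570 cm³
m(Ag) = 0.7570 × 10.49 = 7.941 g
n(Ag) = 7.941 / 107.87 = 0.07362 mol; n(e⁻) = 0.07362 mol
Q = 0.07362 × 96500 = 7104 C
t = 7104 / 13.5 = 526.2 s = 8.77 min

8.77 min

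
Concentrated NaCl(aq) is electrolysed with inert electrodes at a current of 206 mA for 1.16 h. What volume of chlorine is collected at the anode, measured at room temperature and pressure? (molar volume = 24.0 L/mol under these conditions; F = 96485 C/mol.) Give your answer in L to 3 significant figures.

0.107 L

Charge passed = 0.206 × 4176 = 860.3 C
n(e⁻) = 860.3 / 96485 = 0.008916 mol
2Cl⁻ → Cl₂ + 2e⁻, so n(Cl₂) = 0.008916 / 2 = 0.004458 mol
V = 0.004458 × 24.0 = 0.1070 L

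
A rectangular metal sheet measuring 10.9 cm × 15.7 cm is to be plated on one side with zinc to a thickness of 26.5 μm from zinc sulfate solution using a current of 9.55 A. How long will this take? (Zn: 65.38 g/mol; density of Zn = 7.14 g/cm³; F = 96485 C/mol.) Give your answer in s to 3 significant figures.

1000 s

Plated area = 10.9 × 15.7 = 171.1 cm²
Volume = 171.1 × 26.5×10⁻⁴ cm = 0.4534 cm³
m(Zn) = 0.4534 × 7.14 = 3.237 g
n(Zn) = 3.237 / 65.38 = 0.04951 mol; n(e⁻) = 2 × 0.04951 = 0.09902 mol
Q = 0.09902 × 96485 = 9554 C
t = 9554 / 9.55 = 1000 s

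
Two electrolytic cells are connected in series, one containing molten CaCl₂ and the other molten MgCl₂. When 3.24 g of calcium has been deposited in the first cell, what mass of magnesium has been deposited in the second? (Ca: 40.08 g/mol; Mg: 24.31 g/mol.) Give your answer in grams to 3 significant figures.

1.97 g

n(Ca) = 3.24 / 40.08 = 0.08084 mol
Ca²⁺ + 2e⁻ → Ca, so n(e⁻) = 2 × 0.08084 = 0.1617 mol
In series, the same 0.1617 mol of electrons flows through the second cell.
Mg²⁺ + 2e⁻ → Mg, so n(Mg) = 0.1617 / 2 = 0.08085 mol
m(Mg) = 0.08085 × 24.31 = 1.97 g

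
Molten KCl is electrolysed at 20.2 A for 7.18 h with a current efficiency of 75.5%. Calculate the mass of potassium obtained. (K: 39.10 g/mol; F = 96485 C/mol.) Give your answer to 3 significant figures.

160 g

Q = 20.2 × 25848 = 5.221×10^5 C
n(e⁻) = 5.221×10^5 / 96485 = 5.411 mol
K⁺ + e⁻ → K, so theoretical m(K) = 5.411 × 39.10 = 211.6 g
Actual mass = 75.5% × 211.6 = 160 g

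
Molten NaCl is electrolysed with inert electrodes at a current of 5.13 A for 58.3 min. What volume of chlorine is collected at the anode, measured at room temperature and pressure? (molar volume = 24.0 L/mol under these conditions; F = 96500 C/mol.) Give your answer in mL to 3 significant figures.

2230 mL

Charge passed = 5.13 × 3498 = 17940 C
n(e⁻) = Q/F = 17940/96500 = 0.1859 mol
2Cl⁻ → Cl₂ + 2e⁻, so n(Cl₂) = 0.1859 / 2 = 0.09295 mol
V = 0.09295 × 24.0 = 2.231 L
= 2230 mL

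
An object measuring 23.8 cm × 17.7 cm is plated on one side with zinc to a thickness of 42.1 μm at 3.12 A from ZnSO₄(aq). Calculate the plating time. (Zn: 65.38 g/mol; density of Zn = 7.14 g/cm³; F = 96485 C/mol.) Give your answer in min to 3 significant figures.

Plated area = 23.8 × 17.7 = 421.3 cm²
Volume = 421.3 × 42.1×10⁻⁴ cm = 1.774 cm³
m(Zn) = 1.774 × 7.14 = 12.67 g
n(Zn) = 12.67 / 65.38 = 0.1938 mol; n(e⁻) = 2 × 0.1938 = 0.3876 mol
Q = 0.3876 × 96485 = 37400 C
t = 37400 / 3.12 = 11990 s = 200 min

200 min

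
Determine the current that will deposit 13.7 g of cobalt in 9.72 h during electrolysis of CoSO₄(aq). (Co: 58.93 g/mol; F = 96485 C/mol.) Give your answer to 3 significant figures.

1.28 A

n(Co) = 13.7 / 58.93 = 0.2325 mol
Co²⁺ + 2e⁻ → Co, so n(e⁻) = 2 × 0.2325 = 0.4650 mol
Q = 0.4650 × 96485 = 44870 C
I = Q / t = 44870 / 34992 s = 1.28 A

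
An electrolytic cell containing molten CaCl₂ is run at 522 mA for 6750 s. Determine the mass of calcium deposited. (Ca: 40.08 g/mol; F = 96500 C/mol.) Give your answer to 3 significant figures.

Q = 0.522 A × 6750 s = 3524 C
n(e⁻) = Q/F = 3524/96500 = 0.03652 mol
Ca²⁺ + 2e⁻ → Ca, so n(Ca) = 0.03652 / 2 = 0.01826 mol
m = 0.01826 × 40.08 = 0.732 g

0.732 g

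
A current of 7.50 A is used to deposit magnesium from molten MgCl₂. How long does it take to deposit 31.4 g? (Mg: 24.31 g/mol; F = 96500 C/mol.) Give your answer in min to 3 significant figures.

n(Mg) = 31.4 / 24.31 = 1.292 mol
Mg²⁺ + 2e⁻ → Mg, so n(e⁻) = 2 × 1.292 = 2.584 mol
Q = 2.584 × 96500 = 2.494×10^5 C
t = Q / I = 2.494×10^5 / 7.50 = 33250 s = 554 min

554 min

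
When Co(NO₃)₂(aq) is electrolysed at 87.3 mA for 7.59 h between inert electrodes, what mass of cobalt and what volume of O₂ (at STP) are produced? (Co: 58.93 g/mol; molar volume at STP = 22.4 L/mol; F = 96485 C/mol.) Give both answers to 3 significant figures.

0.728 g Co; 0.138 L O₂

Q = 0.0873 × 27324 = 2385 C; n(e⁻) = 2385 / 96485 = 0.02472 mol
Cathode: Co²⁺ + 2e⁻ → Co → n(Co) = 0.02472/2 = 0.01236 mol → 0.728 g
Anode: 2H₂O → O₂ + 4H⁺ + 4e⁻ → n(O₂) = 0.02472/4 = 0.006180 mol → 0.138 L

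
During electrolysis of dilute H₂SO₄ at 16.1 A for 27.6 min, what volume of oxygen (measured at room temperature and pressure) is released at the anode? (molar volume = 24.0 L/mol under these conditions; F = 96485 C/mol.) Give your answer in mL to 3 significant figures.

Q = It = 16.1 × 1656 = 26660 C
n(e⁻) = 26660 / 96485 = 0.2763 mol
2H₂O → O₂ + 4H⁺ + 4e⁻, so n(O₂) = 0.2763 / 4 = 0.06908 mol
V = 0.06908 × 24.0 = 1.658 L
= 1660 mL

1660 mL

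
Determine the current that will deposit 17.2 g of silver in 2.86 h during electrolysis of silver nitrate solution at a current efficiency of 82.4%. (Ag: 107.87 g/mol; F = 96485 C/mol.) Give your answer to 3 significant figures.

1.81 A

n(Ag) = 17.2 / 107.87 = 0.1595 mol
Ag⁺ + e⁻ → Ag, so n(e⁻) = 0.1595 mol
Q = 0.1595 × 96485 / 0.824 = 18680 C
I = Q / t = 18680 / 10296 s = 1.81 A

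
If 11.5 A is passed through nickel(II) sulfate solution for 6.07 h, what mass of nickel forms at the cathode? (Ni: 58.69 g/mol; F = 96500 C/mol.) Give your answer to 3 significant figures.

76.4 g

Charge passed = 11.5 × 21852 = 2.513×10^5 C
n(e⁻) = Q/F = 2.513×10^5/96500 = 2.604 mol
Ni²⁺ + 2e⁻ → Ni, so n(Ni) = 2.604 / 2 = 1.302 mol
m = 1.302 × 58.69 = 76.4 g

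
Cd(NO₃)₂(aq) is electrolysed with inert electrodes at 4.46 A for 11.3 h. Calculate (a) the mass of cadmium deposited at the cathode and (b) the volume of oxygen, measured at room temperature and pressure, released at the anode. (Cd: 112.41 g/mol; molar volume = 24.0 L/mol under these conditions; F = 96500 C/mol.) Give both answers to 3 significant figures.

106 g Cd; 11.3 L O₂

Q = 4.46 × 40680 = 1.814×10^5 C; n(e⁻) = 1.814×10^5 / 96500 = 1.880 mol
Cathode: Cd²⁺ + 2e⁻ → Cd → n(Cd) = 1.880/2 = 0.9400 mol → 106 g
Anode: 2H₂O → O₂ + 4H⁺ + 4e⁻ → n(O₂) = 1.880/4 = 0.4700 mol → 11.3 L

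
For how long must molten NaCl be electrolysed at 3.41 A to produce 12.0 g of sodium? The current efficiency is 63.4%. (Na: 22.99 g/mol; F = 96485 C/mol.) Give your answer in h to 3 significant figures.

6.47 h

n(Na) = 12.0 / 22.99 = 0.5220 mol
Na⁺ + e⁻ → Na, so n(e⁻) = 0.5220 mol
Q = 0.5220 × 96485 / 0.634 = 79440 C
t = Q / I = 79440 / 3.41 = 23300 s = 6.47 h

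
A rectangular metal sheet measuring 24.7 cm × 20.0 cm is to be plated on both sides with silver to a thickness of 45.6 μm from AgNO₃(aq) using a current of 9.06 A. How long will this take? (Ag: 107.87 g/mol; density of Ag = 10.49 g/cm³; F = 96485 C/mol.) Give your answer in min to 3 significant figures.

77.8 min

Plated area = 2 × 24.7 × 20.0 = 988.0 cm²
Volume = 988.0 × 45.6×10⁻⁴ cm = 4.505 cm³
m(Ag) = 4.505 × 10.49 = 47.26 g
n(Ag) = 47.26 / 107.87 = 0.4381 mol; n(e⁻) = 0.4381 mol
Q = 0.4381 × 96485 = 42270 C
t = 42270 / 9.06 = 4666 s = 77.8 min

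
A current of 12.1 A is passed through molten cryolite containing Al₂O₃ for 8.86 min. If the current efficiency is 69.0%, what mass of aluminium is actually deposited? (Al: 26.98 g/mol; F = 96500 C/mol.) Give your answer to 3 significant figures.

Q = 12.1 × 531.6 = 6432 C
n(e⁻) = 6432 / 96500 = 0.06665 mol
Al³⁺ + 3e⁻ → Al, so theoretical m(Al) = 0.02222 × 26.98 = 0.5995 g
Actual mass = 69.0% × 0.5995 = 0.414 g

0.414 g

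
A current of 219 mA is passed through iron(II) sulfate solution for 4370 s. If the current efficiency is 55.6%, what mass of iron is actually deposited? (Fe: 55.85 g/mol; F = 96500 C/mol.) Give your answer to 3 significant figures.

Q = 0.219 × 4370 = 957.0 C
n(e⁻) = 957.0 / 96500 = 0.009917 mol
Fe²⁺ + 2e⁻ → Fe, so theoretical m(Fe) = 0.004959 × 55.85 = 0.2770 g
Actual mass = 55.6% × 0.2770 = 0.154 g

0.154 g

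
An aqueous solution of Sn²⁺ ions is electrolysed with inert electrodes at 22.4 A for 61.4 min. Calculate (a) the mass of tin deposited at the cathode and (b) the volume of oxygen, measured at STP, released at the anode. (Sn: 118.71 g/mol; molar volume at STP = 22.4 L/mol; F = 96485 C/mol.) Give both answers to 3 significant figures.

50.8 g Sn; 4.79 L O₂

Q = 22.4 × 3684 = 82520 C; n(e⁻) = 82520 / 96485 = 0.8553 mol
Cathode: Sn²⁺ + 2e⁻ → Sn → n(Sn) = 0.8553/2 = 0.4277 mol → 50.8 g
Anode: 2H₂O → O₂ + 4H⁺ + 4e⁻ → n(O₂) = 0.8553/4 = 0.2138 mol → 4.79 L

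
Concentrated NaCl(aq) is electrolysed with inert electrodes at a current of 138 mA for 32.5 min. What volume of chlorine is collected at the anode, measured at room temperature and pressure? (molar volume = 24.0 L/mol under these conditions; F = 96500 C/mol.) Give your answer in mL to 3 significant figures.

33.5 mL

Q = It = 0.138 × 1950 = 269.1 C
n(e⁻) = 269.1 / 96500 = 0.002789 mol
2Cl⁻ → Cl₂ + 2e⁻, so n(Cl₂) = 0.002789 / 2 = 0.001395 mol
V = 0.001395 × 24.0 = 0.03348 L
= 33.5 mL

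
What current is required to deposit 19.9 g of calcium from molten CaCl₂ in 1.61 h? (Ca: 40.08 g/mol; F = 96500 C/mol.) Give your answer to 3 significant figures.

16.5 A

n(Ca) = 19.9 / 40.08 = 0.4965 mol
Ca²⁺ + 2e⁻ → Ca, so n(e⁻) = 2 × 0.4965 = 0.9930 mol
Q = 0.9930 × 96500 = 95820 C
I = Q / t = 95820 / 5796 s = 16.5 A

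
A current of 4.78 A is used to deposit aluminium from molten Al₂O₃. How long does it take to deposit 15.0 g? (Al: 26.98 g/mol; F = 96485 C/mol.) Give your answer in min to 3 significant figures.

n(Al) = 15.0 / 26.98 = 0.5560 mol
Al³⁺ + 3e⁻ → Al, so n(e⁻) = 3 × 0.5560 = 1.668 mol
Q = 1.668 × 96485 = 1.609×10^5 C
t = Q / I = 1.609×10^5 / 4.78 = 33660 s = 561 min

561 min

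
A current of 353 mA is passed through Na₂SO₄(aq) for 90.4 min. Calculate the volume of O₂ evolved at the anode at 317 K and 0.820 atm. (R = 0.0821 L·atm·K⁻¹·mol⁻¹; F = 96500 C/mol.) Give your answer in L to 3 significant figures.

Q = It = 0.353 × 5424 = 1915 C
Moles of electrons = 1915 / 96500 = 0.01984 mol
2H₂O → O₂ + 4H⁺ + 4e⁻, so n(O₂) = 0.01984 / 4 = 0.004960 mol
V = nRT/P = 0.004960 × 0.0821 × 317 / 0.820 = 0.1574 L

0.157 L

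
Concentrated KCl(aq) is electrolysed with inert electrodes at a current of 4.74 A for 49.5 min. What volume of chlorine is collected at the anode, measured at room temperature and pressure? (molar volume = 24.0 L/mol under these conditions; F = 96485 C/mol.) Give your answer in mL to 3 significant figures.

1750 mL

Charge passed = 4.74 × 2970 = 14080 C
n(e⁻) = 14080 / 96485 = 0.1459 mol
2Cl⁻ → Cl₂ + 2e⁻, so n(Cl₂) = 0.1459 / 2 = 0.07295 mol
V = 0.07295 × 24.0 = 1.751 L
= 1750 mL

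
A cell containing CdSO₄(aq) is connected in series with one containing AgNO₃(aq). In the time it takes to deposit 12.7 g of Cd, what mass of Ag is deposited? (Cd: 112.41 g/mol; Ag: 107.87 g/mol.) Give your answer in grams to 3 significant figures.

n(Cd) = 12.7 / 112.41 = 0.1130 mol
Cd²⁺ + 2e⁻ → Cd, so n(e⁻) = 2 × 0.1130 = 0.2260 mol
The cells are in series, so the same charge (and hence the same n(e⁻) = 0.2260 mol) passes through both.
Ag⁺ + e⁻ → Ag, so n(Ag) = 0.2260 mol
m(Ag) = 0.2260 × 107.87 = 24.4 g

24.4 g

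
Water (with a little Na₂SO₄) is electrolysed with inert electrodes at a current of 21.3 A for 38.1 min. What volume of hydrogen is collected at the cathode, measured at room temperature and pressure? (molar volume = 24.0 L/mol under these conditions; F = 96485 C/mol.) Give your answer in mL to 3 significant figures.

6060 mL

Charge passed = 21.3 × 2286 = 48690 C
Moles of electrons = 48690 / 96485 = 0.5046 mol
2H⁺ + 2e⁻ → H₂, so n(H₂) = 0.5046 / 2 = 0.2523 mol
V = 0.2523 × 24.0 = 6.055 L
= 6060 mL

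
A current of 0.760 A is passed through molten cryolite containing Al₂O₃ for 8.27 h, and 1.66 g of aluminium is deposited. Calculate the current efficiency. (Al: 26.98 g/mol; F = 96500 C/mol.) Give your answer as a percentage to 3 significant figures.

78.7%

Q = 0.760 × 29772 = 22630 C
n(e⁻) = 22630 / 96500 = 0.2345 mol
Al³⁺ + 3e⁻ → Al, so theoretical n(Al) = 0.07817 mol → 2.109 g
Efficiency = 1.66 / 2.109 = 0.7871 = 78.7%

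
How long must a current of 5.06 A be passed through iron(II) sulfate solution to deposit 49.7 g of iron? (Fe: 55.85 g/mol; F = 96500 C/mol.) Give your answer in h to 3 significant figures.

9.43 h

n(Fe) = 49.7 / 55.85 = 0.8899 mol
Fe²⁺ + 2e⁻ → Fe, so n(e⁻) = 2 × 0.8899 = 1.780 mol
Q = 1.780 × 96500 = 1.718×10^5 C
t = Q / I = 1.718×10^5 / 5.06 = 33950 s = 9.43 h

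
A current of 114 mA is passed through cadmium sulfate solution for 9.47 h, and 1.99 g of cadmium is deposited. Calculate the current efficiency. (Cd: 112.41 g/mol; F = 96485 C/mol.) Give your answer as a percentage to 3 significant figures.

Q = 0.114 × 34092 = 3886 C
n(e⁻) = 3886 / 96485 = 0.04028 mol
Cd²⁺ + 2e⁻ → Cd, so theoretical n(Cd) = 0.02014 mol → 2.264 g
Efficiency = 1.99 / 2.264 = 0.8790 = 87.9%

87.9%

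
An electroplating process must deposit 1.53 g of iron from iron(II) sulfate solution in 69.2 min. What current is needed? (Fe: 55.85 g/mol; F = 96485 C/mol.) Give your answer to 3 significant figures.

n(Fe) = 1.53 / 55.85 = 0.02739 mol
Fe²⁺ + 2e⁻ → Fe, so n(e⁻) = 2 × 0.02739 = 0.05478 mol
Q = 0.05478 × 96485 = 5285 C
I = Q / t = 5285 / 4152 s = 1.27 A

1.27 A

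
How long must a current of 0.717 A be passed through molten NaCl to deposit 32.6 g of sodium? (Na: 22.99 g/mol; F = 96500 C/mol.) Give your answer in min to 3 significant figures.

n(Na) = 32.6 / 22.99 = 1.418 mol
Na⁺ + e⁻ → Na, so n(e⁻) = 1.418 mol
Q = 1.418 × 96500 = 1.368×10^5 C
t = Q / I = 1.368×10^5 / 0.717 = 1.908×10^5 s = 3180 min

3180 min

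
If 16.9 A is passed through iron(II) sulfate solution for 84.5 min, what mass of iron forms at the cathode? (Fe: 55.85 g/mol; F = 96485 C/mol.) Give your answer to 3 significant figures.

24.8 g

Q = It = 16.9 × 5070 = 85680 C
n(e⁻) = Q/F = 85680/96485 = 0.8880 mol
Fe²⁺ + 2e⁻ → Fe, so n(Fe) = 0.8880 / 2 = 0.4440 mol
m = 0.4440 × 55.85 = 24.8 g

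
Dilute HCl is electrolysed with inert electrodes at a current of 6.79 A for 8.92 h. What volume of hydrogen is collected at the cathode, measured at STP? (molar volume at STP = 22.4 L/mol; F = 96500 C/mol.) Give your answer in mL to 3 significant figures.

25300 mL

Charge passed = 6.79 × 32112 = 2.180×10^5 C
n(e⁻) = 2.180×10^5 / 96500 = 2.259 mol
2H⁺ + 2e⁻ → H₂, so n(H₂) = 2.259 / 2 = 1.130 mol
V = 1.130 × 22.4 = 25.31 L
= 25300 mL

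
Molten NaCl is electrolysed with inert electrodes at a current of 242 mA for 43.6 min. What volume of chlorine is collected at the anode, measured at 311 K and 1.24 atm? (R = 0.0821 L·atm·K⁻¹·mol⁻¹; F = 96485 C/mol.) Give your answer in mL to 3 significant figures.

Charge passed = 0.242 × 2616 = 633.1 C
Moles of electrons = 633.1 / 96485 = 0.006562 mol
2Cl⁻ → Cl₂ + 2e⁻, so n(Cl₂) = 0.006562 / 2 = 0.003281 mol
V = nRT/P = 0.003281 × 0.0821 × 311 / 1.24 = 0.06756 L
= 67.6 mL

67.6 mL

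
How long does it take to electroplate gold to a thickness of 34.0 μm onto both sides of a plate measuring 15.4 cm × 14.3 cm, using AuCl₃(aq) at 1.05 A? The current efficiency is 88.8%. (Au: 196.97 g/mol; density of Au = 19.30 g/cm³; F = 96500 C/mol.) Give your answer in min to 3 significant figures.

759 min

Plated area = 2 × 15.4 × 14.3 = 440.4 cm²
Volume = 440.4 × 34.0×10⁻⁴ cm = 1.497 cm³
m(Au) = 1.497 × 19.30 = 28.89 g
n(Au) = 28.89 / 196.97 = 0.1467 mol; n(e⁻) = 3 × 0.1467 = 0.4401 mol
Q = 0.4401 × 96500 / 0.888 = 47830 C
t = 47830 / 1.05 = 45550 s = 759 min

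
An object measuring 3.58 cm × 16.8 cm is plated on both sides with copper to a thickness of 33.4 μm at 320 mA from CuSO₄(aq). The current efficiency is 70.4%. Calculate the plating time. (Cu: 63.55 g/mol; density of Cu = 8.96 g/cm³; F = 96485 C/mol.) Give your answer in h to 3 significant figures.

Plated area = 2 × 3.58 × 16.8 = 120.3 cm²
Volume = 120.3 × 33.4×10⁻⁴ cm = 0.4018 cm³
m(Cu) = 0.4018 × 8.96 = 3.600 g
n(Cu) = 3.600 / 63.55 = 0.05665 mol; n(e⁻) = 2 × 0.05665 = 0.1133 mol
Q = 0.1133 × 96485 / 0.704 = 15530 C
t = 15530 / 0.320 = 48530 s = 13.5 h

13.5 h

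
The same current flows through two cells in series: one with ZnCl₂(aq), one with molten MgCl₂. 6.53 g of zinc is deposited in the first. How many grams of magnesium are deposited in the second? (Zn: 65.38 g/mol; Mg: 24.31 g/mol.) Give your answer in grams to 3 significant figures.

n(Zn) = 6.53 / 65.38 = 0.09988 mol
Zn²⁺ + 2e⁻ → Zn, so n(e⁻) = 2 × 0.09988 = 0.1998 mol
The cells are in series, so the same charge (and hence the same n(e⁻) = 0.1998 mol) passes through both.
Mg²⁺ + 2e⁻ → Mg, so n(Mg) = 0.1998 / 2 = 0.09990 mol
m(Mg) = 0.09990 × 24.31 = 2.43 g

2.43 g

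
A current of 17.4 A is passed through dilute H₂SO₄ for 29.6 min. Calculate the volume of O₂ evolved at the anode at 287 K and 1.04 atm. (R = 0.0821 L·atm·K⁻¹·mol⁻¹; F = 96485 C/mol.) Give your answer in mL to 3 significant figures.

1810 mL

Q = 17.4 A × 1776 s = 30900 C
Moles of electrons = 30900 / 96485 = 0.3203 mol
2H₂O → O₂ + 4H⁺ + 4e⁻, so n(O₂) = 0.3203 / 4 = 0.08008 mol
V = nRT/P = 0.08008 × 0.0821 × 287 / 1.04 = 1.814 L
= 1810 mL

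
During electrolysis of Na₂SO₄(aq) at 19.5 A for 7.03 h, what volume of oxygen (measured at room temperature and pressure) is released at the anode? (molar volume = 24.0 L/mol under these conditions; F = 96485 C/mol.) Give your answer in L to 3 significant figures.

Q = It = 19.5 × 25308 = 4.935×10^5 C
n(e⁻) = Q/F = 4.935×10^5/96485 = 5.115 mol
2H₂O → O₂ + 4H⁺ + 4e⁻, so n(O₂) = 5.115 / 4 = 1.279 mol
V = 1.279 × 24.0 = 30.70 L

30.7 L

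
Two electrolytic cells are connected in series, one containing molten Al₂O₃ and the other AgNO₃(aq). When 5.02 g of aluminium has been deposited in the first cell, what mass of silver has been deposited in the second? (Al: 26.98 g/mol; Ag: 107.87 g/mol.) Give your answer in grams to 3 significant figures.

n(Al) = 5.02 / 26.98 = 0.1861 mol
Al³⁺ + 3e⁻ → Al, so n(e⁻) = 3 × 0.1861 = 0.5583 mol
Since the cells are in series, n(e⁻) in the Ag cell is also 0.5583 mol.
Ag⁺ + e⁻ → Ag, so n(Ag) = 0.5583 mol
m(Ag) = 0.5583 × 107.87 = 60.2 g

60.2 g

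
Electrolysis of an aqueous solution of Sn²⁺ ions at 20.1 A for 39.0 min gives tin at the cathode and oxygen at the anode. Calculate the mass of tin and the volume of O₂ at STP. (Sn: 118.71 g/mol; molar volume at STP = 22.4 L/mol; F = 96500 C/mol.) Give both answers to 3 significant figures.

28.9 g Sn; 2.73 L O₂

Q = 20.1 × 2340 = 47030 C; n(e⁻) = 47030 / 96500 = 0.4874 mol
Cathode: Sn²⁺ + 2e⁻ → Sn → n(Sn) = 0.4874/2 = 0.2437 mol → 28.9 g
Anode: 2H₂O → O₂ + 4H⁺ + 4e⁻ → n(O₂) = 0.4874/4 = 0.1219 mol → 2.73 L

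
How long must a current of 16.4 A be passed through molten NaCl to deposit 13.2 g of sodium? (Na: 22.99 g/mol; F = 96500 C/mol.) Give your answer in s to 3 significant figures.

n(Na) = 13.2 / 22.99 = 0.5742 mol
Na⁺ + e⁻ → Na, so n(e⁻) = 0.5742 mol
Q = 0.5742 × 96500 = 55410 C
t = Q / I = 55410 / 16.4 = 3379 s

3380 s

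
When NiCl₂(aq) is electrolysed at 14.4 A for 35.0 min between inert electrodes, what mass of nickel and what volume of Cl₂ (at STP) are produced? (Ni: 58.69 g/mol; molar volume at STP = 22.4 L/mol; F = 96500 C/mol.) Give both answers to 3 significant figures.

9.20 g Ni; 3.51 L Cl₂

Q = 14.4 × 2100 = 30240 C; n(e⁻) = 30240 / 96500 = 0.3134 mol
Cathode: Ni²⁺ + 2e⁻ → Ni → n(Ni) = 0.3134/2 = 0.1567 mol → 9.20 g
Anode: 2Cl⁻ → Cl₂ + 2e⁻ → n(Cl₂) = 0.3134/2 = 0.1567 mol → 3.51 L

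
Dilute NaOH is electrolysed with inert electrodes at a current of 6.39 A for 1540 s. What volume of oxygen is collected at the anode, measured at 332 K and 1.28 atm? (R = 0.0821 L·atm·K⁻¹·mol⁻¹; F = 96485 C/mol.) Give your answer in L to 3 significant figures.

0.543 L

Charge passed = 6.39 × 1540 = 9841 C
n(e⁻) = 9841 / 96485 = 0.1020 mol
2H₂O → O₂ + 4H⁺ + 4e⁻, so n(O₂) = 0.1020 / 4 = 0.02550 mol
V = nRT/P = 0.02550 × 0.0821 × 332 / 1.28 = 0.5430 L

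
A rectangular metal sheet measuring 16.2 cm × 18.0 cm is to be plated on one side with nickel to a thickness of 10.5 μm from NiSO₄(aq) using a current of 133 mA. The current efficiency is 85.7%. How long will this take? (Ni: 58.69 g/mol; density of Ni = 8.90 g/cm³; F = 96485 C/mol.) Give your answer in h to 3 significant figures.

21.8 h

Plated area = 16.2 × 18.0 = 291.6 cm²
Volume = 291.6 × 10.5×10⁻⁴ cm = 0.3062 cm³
m(Ni) = 0.3062 × 8.90 = 2.725 g
n(Ni) = 2.725 / 58.69 = 0.04643 mol; n(e⁻) = 2 × 0.04643 = 0.09286 mol
Q = 0.09286 × 96485 / 0.857 = 10450 C
t = 10450 / 0.133 = 78570 s = 21.8 h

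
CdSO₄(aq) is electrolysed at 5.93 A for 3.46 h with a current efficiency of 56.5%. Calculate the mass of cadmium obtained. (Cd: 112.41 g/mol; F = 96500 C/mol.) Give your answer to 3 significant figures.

24.3 g

Q = 5.93 × 12456 = 73860 C
n(e⁻) = 73860 / 96500 = 0.7654 mol
Cd²⁺ + 2e⁻ → Cd, so theoretical m(Cd) = 0.3827 × 112.41 = 43.02 g
Actual mass = 56.5% × 43.02 = 24.3 g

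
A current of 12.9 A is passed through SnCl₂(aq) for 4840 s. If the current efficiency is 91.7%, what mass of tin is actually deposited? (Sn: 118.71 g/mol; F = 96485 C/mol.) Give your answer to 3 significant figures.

35.2 g

Q = 12.9 × 4840 = 62440 C
n(e⁻) = 62440 / 96485 = 0.6471 mol
Sn²⁺ + 2e⁻ → Sn, so theoretical m(Sn) = 0.3236 × 118.71 = 38.41 g
Actual mass = 91.7% × 38.41 = 35.2 g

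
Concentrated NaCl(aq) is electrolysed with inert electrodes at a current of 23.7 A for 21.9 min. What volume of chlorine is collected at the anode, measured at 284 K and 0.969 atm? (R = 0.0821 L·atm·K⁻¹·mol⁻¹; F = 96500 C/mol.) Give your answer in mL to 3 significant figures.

Q = It = 23.7 × 1314 = 31140 C
n(e⁻) = Q/F = 31140/96500 = 0.3227 mol
2Cl⁻ → Cl₂ + 2e⁻, so n(Cl₂) = 0.3227 / 2 = 0.1614 mol
V = nRT/P = 0.1614 × 0.0821 × 284 / 0.969 = 3.884 L
= 3880 mL

3880 mL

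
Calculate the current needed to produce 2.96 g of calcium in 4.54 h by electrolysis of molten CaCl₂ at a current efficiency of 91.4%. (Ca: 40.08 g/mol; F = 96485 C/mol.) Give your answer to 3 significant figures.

n(Ca) = 2.96 / 40.08 = 0.07385 mol
Ca²⁺ + 2e⁻ → Ca, so n(e⁻) = 2 × 0.07385 = 0.1477 mol
Q = 0.1477 × 96485 / 0.914 = 15590 C
I = Q / t = 15590 / 16344 s = 0.954 A

0.954 A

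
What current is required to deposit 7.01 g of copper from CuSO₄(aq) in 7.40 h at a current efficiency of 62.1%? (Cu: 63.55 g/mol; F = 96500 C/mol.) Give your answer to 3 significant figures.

n(Cu) = 7.01 / 63.55 = 0.1103 mol
Cu²⁺ + 2e⁻ → Cu, so n(e⁻) = 2 × 0.1103 = 0.2206 mol
Q = 0.2206 × 96500 / 0.621 = 34280 C
I = Q / t = 34280 / 26640 s = 1.29 A

1.29 A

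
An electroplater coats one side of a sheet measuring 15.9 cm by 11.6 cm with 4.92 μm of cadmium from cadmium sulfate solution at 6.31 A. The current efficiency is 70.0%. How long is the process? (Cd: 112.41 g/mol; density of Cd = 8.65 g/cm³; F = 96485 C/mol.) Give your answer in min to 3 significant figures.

Plated area = 15.9 × 11.6 = 184.4 cm²
Volume = 184.4 × 4.92×10⁻⁴ cm = 0.09072 cm³
m(Cd) = 0.09072 × 8.65 = 0.7847 g
n(Cd) = 0.7847 / 112.41 = 0.006981 mol; n(e⁻) = 2 × 0.006981 = 0.01396 mol
Q = 0.01396 × 96485 / 0.700 = 1924 C
t = 1924 / 6.31 = 304.9 s = 5.08 min

5.08 min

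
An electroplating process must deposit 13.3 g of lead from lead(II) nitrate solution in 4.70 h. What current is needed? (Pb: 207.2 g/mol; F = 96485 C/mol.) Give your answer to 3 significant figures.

n(Pb) = 13.3 / 207.2 = 0.06419 mol
Pb²⁺ + 2e⁻ → Pb, so n(e⁻) = 2 × 0.06419 = 0.1284 mol
Q = 0.1284 × 96485 = 12390 C
I = Q / t = 12390 / 16920 s = 0.732 A

0.732 A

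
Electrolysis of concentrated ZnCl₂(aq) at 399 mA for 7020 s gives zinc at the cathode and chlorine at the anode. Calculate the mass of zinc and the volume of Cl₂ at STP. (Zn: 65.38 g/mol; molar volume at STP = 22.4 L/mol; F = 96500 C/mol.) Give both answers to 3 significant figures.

Q = 0.399 × 7020 = 2801 C; n(e⁻) = 2801 / 96500 = 0.02903 mol
Cathode: Zn²⁺ + 2e⁻ → Zn → n(Zn) = 0.02903/2 = 0.01452 mol → 0.949 g
Anode: 2Cl⁻ → Cl₂ + 2e⁻ → n(Cl₂) = 0.02903/2 = 0.01452 mol → 0.325 L

0.949 g Zn; 0.325 L Cl₂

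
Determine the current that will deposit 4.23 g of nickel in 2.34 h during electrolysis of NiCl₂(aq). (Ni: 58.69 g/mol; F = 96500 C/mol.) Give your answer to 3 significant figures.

1.65 A

n(Ni) = 4.23 / 58.69 = 0.07207 mol
Ni²⁺ + 2e⁻ → Ni, so n(e⁻) = 2 × 0.07207 = 0.1441 mol
Q = 0.1441 × 96500 = 13910 C
I = Q / t = 13910 / 8424 s = 1.65 A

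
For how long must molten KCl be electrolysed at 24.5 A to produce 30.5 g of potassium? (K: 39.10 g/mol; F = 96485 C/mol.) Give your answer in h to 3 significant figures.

0.853 h

n(K) = 30.5 / 39.10 = 0.7801 mol
K⁺ + e⁻ → K, so n(e⁻) = 0.7801 mol
Q = 0.7801 × 96485 = 75270 C
t = Q / I = 75270 / 24.5 = 3072 s = 0.853 h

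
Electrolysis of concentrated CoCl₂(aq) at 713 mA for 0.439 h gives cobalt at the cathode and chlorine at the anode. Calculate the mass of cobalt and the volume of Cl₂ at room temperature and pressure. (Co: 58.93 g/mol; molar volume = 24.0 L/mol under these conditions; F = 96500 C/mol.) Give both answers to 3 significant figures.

Q = 0.713 × 1580.4 = 1127 C; n(e⁻) = 1127 / 96500 = 0.01168 mol
Cathode: Co²⁺ + 2e⁻ → Co → n(Co) = 0.01168/2 = 0.005840 mol → 0.344 g
Anode: 2Cl⁻ → Cl₂ + 2e⁻ → n(Cl₂) = 0.01168/2 = 0.005840 mol → 0.140 L

0.344 g Co; 0.140 L Cl₂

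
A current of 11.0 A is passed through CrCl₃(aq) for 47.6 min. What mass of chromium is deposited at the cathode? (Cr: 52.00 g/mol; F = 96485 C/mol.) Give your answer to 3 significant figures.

5.64 g

Charge passed = 11.0 × 2856 = 31420 C
n(e⁻) = 31420 / 96485 = 0.3256 mol
Cr³⁺ + 3e⁻ → Cr, so n(Cr) = 0.3256 / 3 = 0.1085 mol
m = 0.1085 × 52.00 = 5.64 g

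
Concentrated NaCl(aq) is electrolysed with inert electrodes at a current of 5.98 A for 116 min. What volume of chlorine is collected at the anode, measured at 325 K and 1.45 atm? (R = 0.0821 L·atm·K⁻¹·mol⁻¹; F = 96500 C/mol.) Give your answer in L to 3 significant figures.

Q = 5.98 A × 6960 s = 41620 C
n(e⁻) = 41620 / 96500 = 0.4313 mol
2Cl⁻ → Cl₂ + 2e⁻, so n(Cl₂) = 0.4313 / 2 = 0.2157 mol
V = nRT/P = 0.2157 × 0.0821 × 325 / 1.45 = 3.969 L

3.97 L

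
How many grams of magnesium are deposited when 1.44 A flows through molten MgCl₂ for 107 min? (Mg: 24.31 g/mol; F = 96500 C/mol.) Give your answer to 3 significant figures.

1.16 g

Q = It = 1.44 × 6420 = 9245 C
Moles of electrons = 9245 / 96500 = 0.09580 mol
Mg²⁺ + 2e⁻ → Mg, so n(Mg) = 0.09580 / 2 = 0.04790 mol
m = 0.04790 × 24.31 = 1.16 g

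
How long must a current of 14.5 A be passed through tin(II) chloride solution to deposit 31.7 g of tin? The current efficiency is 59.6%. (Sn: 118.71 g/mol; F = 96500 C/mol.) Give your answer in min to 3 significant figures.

n(Sn) = 31.7 / 118.71 = 0.2670 mol
Sn²⁺ + 2e⁻ → Sn, so n(e⁻) = 2 × 0.2670 = 0.5340 mol
Q = 0.5340 × 96500 / 0.596 = 86460 C
t = Q / I = 86460 / 14.5 = 5963 s = 99.4 min

99.4 min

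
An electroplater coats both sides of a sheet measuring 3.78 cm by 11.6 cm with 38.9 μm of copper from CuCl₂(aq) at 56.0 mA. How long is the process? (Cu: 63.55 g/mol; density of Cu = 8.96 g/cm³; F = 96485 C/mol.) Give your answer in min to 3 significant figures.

2760 min

Plated area = 2 × 3.78 × 11.6 = 87.70 cm²
Volume = 87.70 × 38.9×10⁻⁴ cm = 0.3412 cm³
m(Cu) = 0.3412 × 8.96 = 3.057 g
n(Cu) = 3.057 / 63.55 = 0.04810 mol; n(e⁻) = 2 × 0.04810 = 0.09620 mol
Q = 0.09620 × 96485 = 9282 C
t = 9282 / 0.0560 = 1.658×10^5 s = 2760 min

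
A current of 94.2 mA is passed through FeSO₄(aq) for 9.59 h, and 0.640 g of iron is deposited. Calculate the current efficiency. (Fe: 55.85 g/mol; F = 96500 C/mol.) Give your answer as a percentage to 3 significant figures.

Q = 0.0942 × 34524 = 3252 C
n(e⁻) = 3252 / 96500 = 0.03370 mol
Fe²⁺ + 2e⁻ → Fe, so theoretical n(Fe) = 0.01685 mol → 0.9411 g
Efficiency = 0.640 / 0.9411 = 0.6801 = 68.0%

68.0%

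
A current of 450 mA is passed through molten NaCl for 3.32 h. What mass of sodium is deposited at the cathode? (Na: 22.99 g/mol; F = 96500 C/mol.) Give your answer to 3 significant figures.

1.28 g

Q = It = 0.450 × 11952 = 5378 C
Moles of electrons = 5378 / 96500 = 0.05573 mol
Na⁺ + e⁻ → Na, so n(Na) = 0.05573 mol
m = 0.05573 × 22.99 = 1.28 g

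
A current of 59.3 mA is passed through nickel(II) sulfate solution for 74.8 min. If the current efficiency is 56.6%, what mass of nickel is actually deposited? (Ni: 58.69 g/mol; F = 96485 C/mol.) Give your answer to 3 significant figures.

Q = 0.0593 × 4488 = 266.1 C
n(e⁻) = 266.1 / 96485 = 0.002758 mol
Ni²⁺ + 2e⁻ → Ni, so theoretical m(Ni) = 0.001379 × 58.69 = 0.08093 g
Actual mass = 56.6% × 0.08093 = 0.0458 g

0.0458 g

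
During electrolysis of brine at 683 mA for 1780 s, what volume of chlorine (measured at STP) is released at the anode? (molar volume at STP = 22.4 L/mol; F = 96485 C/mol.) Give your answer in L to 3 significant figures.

Q = 0.683 A × 1780 s = 1216 C
n(e⁻) = 1216 / 96485 = 0.01260 mol
2Cl⁻ → Cl₂ + 2e⁻, so n(Cl₂) = 0.01260 / 2 = 0.006300 mol
V = 0.006300 × 22.4 = 0.1411 L

0.141 L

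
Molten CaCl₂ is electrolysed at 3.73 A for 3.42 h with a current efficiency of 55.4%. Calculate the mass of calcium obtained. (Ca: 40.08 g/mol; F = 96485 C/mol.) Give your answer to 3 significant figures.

5.28 g

Q = 3.73 × 12312 = 45920 C
n(e⁻) = 45920 / 96485 = 0.4759 mol
Ca²⁺ + 2e⁻ → Ca, so theoretical m(Ca) = 0.2380 × 40.08 = 9.539 g
Actual mass = 55.4% × 9.539 = 5.28 g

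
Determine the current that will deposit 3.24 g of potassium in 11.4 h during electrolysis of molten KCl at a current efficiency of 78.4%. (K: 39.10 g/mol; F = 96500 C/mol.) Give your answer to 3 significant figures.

n(K) = 3.24 / 39.10 = 0.08286 mol
K⁺ + e⁻ → K, so n(e⁻) = 0.08286 mol
Q = 0.08286 × 96500 / 0.784 = 10200 C
I = Q / t = 10200 / 41040 s = 0.249 A

0.249 A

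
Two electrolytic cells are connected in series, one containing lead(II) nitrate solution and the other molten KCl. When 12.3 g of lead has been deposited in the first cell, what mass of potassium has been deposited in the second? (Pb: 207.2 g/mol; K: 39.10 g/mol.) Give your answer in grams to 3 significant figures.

n(Pb) = 12.3 / 207.2 = 0.05936 mol
Pb²⁺ + 2e⁻ → Pb, so n(e⁻) = 2 × 0.05936 = 0.1187 mol
Since the cells are in series, n(e⁻) in the K cell is also 0.1187 mol.
K⁺ + e⁻ → K, so n(K) = 0.1187 mol
m(K) = 0.1187 × 39.10 = 4.64 g

4.64 g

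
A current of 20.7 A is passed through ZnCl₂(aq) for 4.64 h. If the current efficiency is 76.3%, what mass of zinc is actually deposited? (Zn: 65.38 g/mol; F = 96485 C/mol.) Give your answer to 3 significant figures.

89.4 g

Q = 20.7 × 16704 = 3.458×10^5 C
n(e⁻) = 3.458×10^5 / 96485 = 3.584 mol
Zn²⁺ + 2e⁻ → Zn, so theoretical m(Zn) = 1.792 × 65.38 = 117.2 g
Actual mass = 76.3% × 117.2 = 89.4 g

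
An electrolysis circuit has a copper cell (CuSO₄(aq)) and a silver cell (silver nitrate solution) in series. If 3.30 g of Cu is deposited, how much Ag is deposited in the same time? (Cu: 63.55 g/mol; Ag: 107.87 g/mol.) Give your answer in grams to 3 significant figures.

n(Cu) = 3.30 / 63.55 = 0.05193 mol
Cu²⁺ + 2e⁻ → Cu, so n(e⁻) = 2 × 0.05193 = 0.1039 mol
In series, the same 0.1039 mol of electrons flows through the second cell.
Ag⁺ + e⁻ → Ag, so n(Ag) = 0.1039 mol
m(Ag) = 0.1039 × 107.87 = 11.2 g

11.2 g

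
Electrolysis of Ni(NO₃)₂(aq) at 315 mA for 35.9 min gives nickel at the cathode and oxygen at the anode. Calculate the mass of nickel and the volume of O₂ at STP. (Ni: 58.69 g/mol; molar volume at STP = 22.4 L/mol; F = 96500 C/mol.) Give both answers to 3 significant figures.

0.206 g Ni; 0.0394 L O₂

Q = 0.315 × 2154 = 678.5 C; n(e⁻) = 678.5 / 96500 = 0.007031 mol
Cathode: Ni²⁺ + 2e⁻ → Ni → n(Ni) = 0.007031/2 = 0.003516 mol → 0.206 g
Anode: 2H₂O → O₂ + 4H⁺ + 4e⁻ → n(O₂) = 0.007031/4 = 0.001758 mol → 0.0394 L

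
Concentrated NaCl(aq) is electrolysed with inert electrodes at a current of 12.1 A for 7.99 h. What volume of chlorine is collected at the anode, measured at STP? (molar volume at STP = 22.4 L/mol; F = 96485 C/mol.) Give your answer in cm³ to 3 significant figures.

Charge passed = 12.1 × 28764 = 3.480×10^5 C
n(e⁻) = Q/F = 3.480×10^5/96485 = 3.607 mol
2Cl⁻ → Cl₂ + 2e⁻, so n(Cl₂) = 3.607 / 2 = 1.804 mol
V = 1.804 × 22.4 = 40.41 L
= 40400 cm³

40400 cm³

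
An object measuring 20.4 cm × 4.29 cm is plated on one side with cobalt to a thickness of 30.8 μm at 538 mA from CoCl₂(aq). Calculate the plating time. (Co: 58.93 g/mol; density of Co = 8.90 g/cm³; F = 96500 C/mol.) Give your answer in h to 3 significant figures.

Plated area = 20.4 × 4.29 = 87.52 cm²
Volume = 87.52 × 30.8×10⁻⁴ cm = 0.2696 cm³
m(Co) = 0.2696 × 8.90 = 2.399 g
n(Co) = 2.399 / 58.93 = 0.04071 mol; n(e⁻) = 2 × 0.04071 = 0.08142 mol
Q = 0.08142 × 96500 = 7857 C
t = 7857 / 0.538 = 14600 s = 4.06 h

4.06 h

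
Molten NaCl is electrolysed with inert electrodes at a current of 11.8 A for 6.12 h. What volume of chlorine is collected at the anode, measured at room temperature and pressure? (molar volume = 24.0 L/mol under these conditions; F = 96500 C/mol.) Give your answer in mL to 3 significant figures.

Q = 11.8 A × 22032 s = 2.600×10^5 C
n(e⁻) = 2.600×10^5 / 96500 = 2.694 mol
2Cl⁻ → Cl₂ + 2e⁻, so n(Cl₂) = 2.694 / 2 = 1.347 mol
V = 1.347 × 24.0 = 32.33 L
= 32300 mL

32300 mL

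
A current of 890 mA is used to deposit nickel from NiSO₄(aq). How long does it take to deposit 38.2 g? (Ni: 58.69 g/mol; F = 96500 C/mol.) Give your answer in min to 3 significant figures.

n(Ni) = 38.2 / 58.69 = 0.6509 mol
Ni²⁺ + 2e⁻ → Ni, so n(e⁻) = 2 × 0.6509 = 1.302 mol
Q = 1.302 × 96500 = 1.256×10^5 C
t = Q / I = 1.256×10^5 / 0.890 = 1.411×10^5 s = 2350 min

2350 min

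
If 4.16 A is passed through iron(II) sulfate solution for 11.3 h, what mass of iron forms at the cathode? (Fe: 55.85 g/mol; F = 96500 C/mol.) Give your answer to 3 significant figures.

Q = It = 4.16 × 40680 = 1.692×10^5 C
n(e⁻) = Q/F = 1.692×10^5/96500 = 1.753 mol
Fe²⁺ + 2e⁻ → Fe, so n(Fe) = 1.753 / 2 = 0.8765 mol
m = 0.8765 × 55.85 = 49.0 g

49.0 g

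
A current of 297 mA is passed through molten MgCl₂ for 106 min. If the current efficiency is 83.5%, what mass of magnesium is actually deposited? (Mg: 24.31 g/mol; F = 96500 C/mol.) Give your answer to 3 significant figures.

Q = 0.297 × 6360 = 1889 C
n(e⁻) = 1889 / 96500 = 0.01958 mol
Mg²⁺ + 2e⁻ → Mg, so theoretical m(Mg) = 0.009790 × 24.31 = 0.2380 g
Actual mass = 83.5% × 0.2380 = 0.199 g

0.199 g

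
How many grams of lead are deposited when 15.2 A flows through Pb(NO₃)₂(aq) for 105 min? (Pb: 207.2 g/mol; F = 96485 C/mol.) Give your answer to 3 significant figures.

Charge passed = 15.2 × 6300 = 95760 C
Moles of electrons = 95760 / 96485 = 0.9925 mol
Pb²⁺ + 2e⁻ → Pb, so n(Pb) = 0.9925 / 2 = 0.4963 mol
m = 0.4963 × 207.2 = 103 g

103 g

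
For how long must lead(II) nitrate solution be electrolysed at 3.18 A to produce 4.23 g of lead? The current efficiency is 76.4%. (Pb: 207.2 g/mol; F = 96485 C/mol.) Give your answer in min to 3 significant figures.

27.0 min

n(Pb) = 4.23 / 207.2 = 0.02042 mol
Pb²⁺ + 2e⁻ → Pb, so n(e⁻) = 2 × 0.02042 = 0.04084 mol
Q = 0.04084 × 96485 / 0.764 = 5158 C
t = Q / I = 5158 / 3.18 = 1622 s = 27.0 min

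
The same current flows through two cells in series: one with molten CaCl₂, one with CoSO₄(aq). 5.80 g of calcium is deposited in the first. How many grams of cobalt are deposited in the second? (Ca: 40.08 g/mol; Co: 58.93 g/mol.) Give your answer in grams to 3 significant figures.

8.53 g

n(Ca) = 5.80 / 40.08 = 0.1447 mol
Ca²⁺ + 2e⁻ → Ca, so n(e⁻) = 2 × 0.1447 = 0.2894 mol
Since the cells are in series, n(e⁻) in the Co cell is also 0.2894 mol.
Co²⁺ + 2e⁻ → Co, so n(Co) = 0.2894 / 2 = 0.1447 mol
m(Co) = 0.1447 × 58.93 = 8.53 g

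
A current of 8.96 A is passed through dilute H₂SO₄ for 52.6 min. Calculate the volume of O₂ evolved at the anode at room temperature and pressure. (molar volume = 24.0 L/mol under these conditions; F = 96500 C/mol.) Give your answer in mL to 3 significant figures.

1760 mL

Q = 8.96 A × 3156 s = 28280 C
n(e⁻) = 28280 / 96500 = 0.2931 mol
2H₂O → O₂ + 4H⁺ + 4e⁻, so n(O₂) = 0.2931 / 4 = 0.07328 mol
V = 0.07328 × 24.0 = 1.759 L
= 1760 mL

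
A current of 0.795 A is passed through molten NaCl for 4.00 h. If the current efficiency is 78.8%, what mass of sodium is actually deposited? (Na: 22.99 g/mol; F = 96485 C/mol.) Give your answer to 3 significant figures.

Q = 0.795 × 14400 = 11450 C
n(e⁻) = 11450 / 96485 = 0.1187 mol
Na⁺ + e⁻ → Na, so theoretical m(Na) = 0.1187 × 22.99 = 2.729 g
Actual mass = 78.8% × 2.729 = 2.15 g

2.15 g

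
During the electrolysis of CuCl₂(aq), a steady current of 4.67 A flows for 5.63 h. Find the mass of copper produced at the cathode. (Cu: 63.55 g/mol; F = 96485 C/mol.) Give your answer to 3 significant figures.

31.2 g

Q = It = 4.67 × 20268 = 94650 C
n(e⁻) = 94650 / 96485 = 0.9810 mol
Cu²⁺ + 2e⁻ → Cu, so n(Cu) = 0.9810 / 2 = 0.4905 mol
m = 0.4905 × 63.55 = 31.2 g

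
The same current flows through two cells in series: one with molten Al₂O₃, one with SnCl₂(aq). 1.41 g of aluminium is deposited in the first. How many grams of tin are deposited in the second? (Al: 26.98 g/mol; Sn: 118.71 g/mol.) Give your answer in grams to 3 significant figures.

n(Al) = 1.41 / 26.98 = 0.05226 mol
Al³⁺ + 3e⁻ → Al, so n(e⁻) = 3 × 0.05226 = 0.1568 mol
In series, the same 0.1568 mol of electrons flows through the second cell.
Sn²⁺ + 2e⁻ → Sn, so n(Sn) = 0.1568 / 2 = 0.07840 mol
m(Sn) = 0.07840 × 118.71 = 9.31 g

9.31 g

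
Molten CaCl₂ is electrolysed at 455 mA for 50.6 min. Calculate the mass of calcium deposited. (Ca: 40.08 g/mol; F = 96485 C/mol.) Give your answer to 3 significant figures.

Q = 0.455 A × 3036 s = 1381 C
n(e⁻) = 1381 / 96485 = 0.01431 mol
Ca²⁺ + 2e⁻ → Ca, so n(Ca) = 0.01431 / 2 = 0.007155 mol
m = 0.007155 × 40.08 = 0.287 g

0.287 g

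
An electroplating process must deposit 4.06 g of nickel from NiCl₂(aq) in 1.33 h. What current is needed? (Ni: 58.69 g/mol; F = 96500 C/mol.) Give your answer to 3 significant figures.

n(Ni) = 4.06 / 58.69 = 0.06918 mol
Ni²⁺ + 2e⁻ → Ni, so n(e⁻) = 2 × 0.06918 = 0.1384 mol
Q = 0.1384 × 96500 = 13360 C
I = Q / t = 13360 / 4788 s = 2.79 A

2.79 A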